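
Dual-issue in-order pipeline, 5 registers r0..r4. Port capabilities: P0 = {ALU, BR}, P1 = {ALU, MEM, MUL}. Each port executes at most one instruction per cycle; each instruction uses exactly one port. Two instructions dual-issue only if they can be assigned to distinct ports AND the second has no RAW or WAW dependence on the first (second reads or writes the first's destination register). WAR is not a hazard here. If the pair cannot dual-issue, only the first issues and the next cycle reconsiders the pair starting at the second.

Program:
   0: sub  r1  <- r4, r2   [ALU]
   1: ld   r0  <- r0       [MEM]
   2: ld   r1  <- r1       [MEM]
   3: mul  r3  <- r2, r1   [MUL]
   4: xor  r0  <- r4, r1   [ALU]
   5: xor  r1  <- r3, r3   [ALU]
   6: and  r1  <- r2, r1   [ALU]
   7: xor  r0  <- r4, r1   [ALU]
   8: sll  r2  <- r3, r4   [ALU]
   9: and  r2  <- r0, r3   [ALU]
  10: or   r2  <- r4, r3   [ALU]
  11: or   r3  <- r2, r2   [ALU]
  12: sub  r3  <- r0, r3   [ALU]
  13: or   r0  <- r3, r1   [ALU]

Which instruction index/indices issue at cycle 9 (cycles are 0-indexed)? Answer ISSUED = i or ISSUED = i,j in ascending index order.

#0 head=0: sub.ALU+ld.MEM i0,i1 2-wide
#1 head=2: ld.MEM i2 no-port MEM/MUL
#2 head=3: mul.MUL+xor.ALU i3,i4 2-wide
#3 head=5: xor.ALU i5 RAW+WAW r1
#4 head=6: and.ALU i6 RAW r1
#5 head=7: xor.ALU+sll.ALU i7,i8 2-wide
#6 head=9: and.ALU i9 WAW r2
#7 head=10: or.ALU i10 RAW r2
#8 head=11: or.ALU i11 RAW+WAW r3
#9 head=12: sub.ALU i12 RAW r3
#10 head=13: or.ALU i13 tail

ISSUED = 12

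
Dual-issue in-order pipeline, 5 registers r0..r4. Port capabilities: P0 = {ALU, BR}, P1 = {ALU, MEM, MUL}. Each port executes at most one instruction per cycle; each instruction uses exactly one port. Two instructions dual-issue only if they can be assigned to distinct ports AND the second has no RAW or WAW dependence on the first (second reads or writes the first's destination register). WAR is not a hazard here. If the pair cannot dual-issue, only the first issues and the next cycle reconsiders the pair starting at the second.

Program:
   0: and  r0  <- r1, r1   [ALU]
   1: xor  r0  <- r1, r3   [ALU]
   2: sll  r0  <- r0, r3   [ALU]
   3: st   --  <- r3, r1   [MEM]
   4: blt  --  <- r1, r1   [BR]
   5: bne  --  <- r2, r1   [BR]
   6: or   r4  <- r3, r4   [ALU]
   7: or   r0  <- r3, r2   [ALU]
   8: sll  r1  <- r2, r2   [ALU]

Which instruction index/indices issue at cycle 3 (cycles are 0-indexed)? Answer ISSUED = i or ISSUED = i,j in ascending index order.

#0 head=0: and i0 WAW r0
#1 head=1: xor i1 RAW+WAW r0
#2 head=2: sll st i2+i3 dual
#3 head=4: blt i4 no-port BR/BR
#4 head=5: bne or i5+i6 dual
#5 head=7: or sll i7+i8 dual

ISSUED = 4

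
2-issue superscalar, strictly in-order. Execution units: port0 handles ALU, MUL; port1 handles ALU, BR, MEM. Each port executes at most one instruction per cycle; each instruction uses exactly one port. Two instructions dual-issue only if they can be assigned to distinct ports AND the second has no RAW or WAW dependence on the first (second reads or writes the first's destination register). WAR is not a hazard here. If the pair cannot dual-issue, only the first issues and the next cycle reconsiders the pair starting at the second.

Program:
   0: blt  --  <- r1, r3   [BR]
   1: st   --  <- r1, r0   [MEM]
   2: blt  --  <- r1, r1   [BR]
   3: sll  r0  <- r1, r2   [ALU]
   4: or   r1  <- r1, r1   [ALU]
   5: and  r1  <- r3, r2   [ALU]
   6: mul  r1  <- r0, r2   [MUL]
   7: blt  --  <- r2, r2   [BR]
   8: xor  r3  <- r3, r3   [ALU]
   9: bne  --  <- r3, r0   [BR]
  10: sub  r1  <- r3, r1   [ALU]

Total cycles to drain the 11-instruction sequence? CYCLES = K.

  cy0 -> i0 (blt.BR) no-port BR/MEM
  cy1 -> i1 (st.MEM) no-port MEM/BR
  cy2 -> i2,i3 (blt.BR+sll.ALU) pair
  cy3 -> i4 (or.ALU) WAW r1
  cy4 -> i5 (and.ALU) WAW r1
  cy5 -> i6,i7 (mul.MUL+blt.BR) pair
  cy6 -> i8 (xor.ALU) RAW r3
  cy7 -> i9,i10 (bne.BR+sub.ALU) pair

CYCLES = 8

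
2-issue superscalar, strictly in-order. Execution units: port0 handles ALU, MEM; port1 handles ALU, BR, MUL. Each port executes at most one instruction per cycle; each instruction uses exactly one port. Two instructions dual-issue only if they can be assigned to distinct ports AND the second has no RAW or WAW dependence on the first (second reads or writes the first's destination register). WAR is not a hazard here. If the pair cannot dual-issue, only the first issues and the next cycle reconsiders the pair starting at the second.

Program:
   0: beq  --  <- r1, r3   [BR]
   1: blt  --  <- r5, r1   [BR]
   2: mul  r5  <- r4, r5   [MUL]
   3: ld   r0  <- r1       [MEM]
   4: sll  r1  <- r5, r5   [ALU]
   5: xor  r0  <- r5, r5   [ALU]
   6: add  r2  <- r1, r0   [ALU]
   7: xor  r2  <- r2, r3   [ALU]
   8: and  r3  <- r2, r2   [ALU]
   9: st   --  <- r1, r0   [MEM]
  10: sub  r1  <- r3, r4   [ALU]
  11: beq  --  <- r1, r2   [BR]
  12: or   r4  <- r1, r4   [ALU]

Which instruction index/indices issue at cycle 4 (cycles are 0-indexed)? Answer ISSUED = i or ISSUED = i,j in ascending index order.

ISSUED = 6

#0 head=0: beq.BR i0 no-port BR/BR
#1 head=1: blt.BR i1 no-port BR/MUL
#2 head=2: mul.MUL ld.MEM i2+i3 2-wide
#3 head=4: sll.ALU xor.ALU i4+i5 2-wide
#4 head=6: add.ALU i6 RAW+WAW r2
#5 head=7: xor.ALU i7 RAW r2
#6 head=8: and.ALU st.MEM i8+i9 2-wide
#7 head=10: sub.ALU i10 RAW r1
#8 head=11: beq.BR or.ALU i11+i12 2-wide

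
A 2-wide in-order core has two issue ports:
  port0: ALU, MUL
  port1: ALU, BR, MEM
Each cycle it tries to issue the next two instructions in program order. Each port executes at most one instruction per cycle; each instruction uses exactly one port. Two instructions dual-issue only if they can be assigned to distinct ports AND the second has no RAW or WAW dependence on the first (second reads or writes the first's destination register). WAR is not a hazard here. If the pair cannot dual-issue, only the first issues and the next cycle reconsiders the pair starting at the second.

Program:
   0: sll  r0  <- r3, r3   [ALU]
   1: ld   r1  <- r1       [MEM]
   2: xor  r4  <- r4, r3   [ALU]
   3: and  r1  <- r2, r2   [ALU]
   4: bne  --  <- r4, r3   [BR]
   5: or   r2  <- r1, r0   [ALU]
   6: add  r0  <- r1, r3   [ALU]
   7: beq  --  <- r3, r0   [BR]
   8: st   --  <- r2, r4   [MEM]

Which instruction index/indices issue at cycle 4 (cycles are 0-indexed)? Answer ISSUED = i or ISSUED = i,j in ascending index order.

t=0 i0+i1:sll.ALU ld.MEM ; dual
t=1 i2+i3:xor.ALU and.ALU ; dual
t=2 i4+i5:bne.BR or.ALU ; dual
t=3 i6:add.ALU ; RAW r0
t=4 i7:beq.BR ; no-port BR/MEM
t=5 i8:st.MEM ; tail

ISSUED = 7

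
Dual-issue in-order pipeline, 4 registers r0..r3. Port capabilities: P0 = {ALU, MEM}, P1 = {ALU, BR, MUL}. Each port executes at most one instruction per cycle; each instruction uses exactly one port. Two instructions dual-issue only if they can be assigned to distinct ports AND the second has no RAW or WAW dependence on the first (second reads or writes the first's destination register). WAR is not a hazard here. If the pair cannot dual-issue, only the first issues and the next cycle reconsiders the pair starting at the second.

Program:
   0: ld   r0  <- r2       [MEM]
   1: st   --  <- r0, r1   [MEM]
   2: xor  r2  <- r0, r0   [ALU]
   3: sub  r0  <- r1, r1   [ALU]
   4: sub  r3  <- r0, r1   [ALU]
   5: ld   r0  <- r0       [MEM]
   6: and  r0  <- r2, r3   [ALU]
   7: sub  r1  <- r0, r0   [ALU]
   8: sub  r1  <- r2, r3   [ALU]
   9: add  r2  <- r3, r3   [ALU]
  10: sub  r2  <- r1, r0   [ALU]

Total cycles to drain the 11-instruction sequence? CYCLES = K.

t=0 i0:ld ; no-port MEM/MEM
t=1 i1,i2:st;xor ; dual
t=2 i3:sub ; RAW r0
t=3 i4,i5:sub;ld ; dual
t=4 i6:and ; RAW r0
t=5 i7:sub ; WAW r1
t=6 i8,i9:sub;add ; dual
t=7 i10:sub ; tail

CYCLES = 8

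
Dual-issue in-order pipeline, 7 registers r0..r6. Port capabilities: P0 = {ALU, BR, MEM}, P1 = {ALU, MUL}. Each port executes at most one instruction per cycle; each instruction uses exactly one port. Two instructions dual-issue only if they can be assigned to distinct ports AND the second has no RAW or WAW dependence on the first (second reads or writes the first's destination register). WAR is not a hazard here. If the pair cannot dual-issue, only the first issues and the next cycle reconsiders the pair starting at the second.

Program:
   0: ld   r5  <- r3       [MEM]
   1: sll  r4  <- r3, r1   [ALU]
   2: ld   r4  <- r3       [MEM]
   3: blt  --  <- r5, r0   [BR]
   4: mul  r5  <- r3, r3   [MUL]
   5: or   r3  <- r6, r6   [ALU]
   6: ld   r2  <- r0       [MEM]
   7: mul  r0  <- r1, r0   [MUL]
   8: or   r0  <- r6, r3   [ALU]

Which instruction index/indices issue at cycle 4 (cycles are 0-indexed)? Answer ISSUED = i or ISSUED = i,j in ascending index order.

ISSUED = 7

c0: i0,i1 ld.MEM;sll.ALU  pair
c1: i2 ld.MEM  no-port MEM/BR
c2: i3,i4 blt.BR;mul.MUL  pair
c3: i5,i6 or.ALU;ld.MEM  pair
c4: i7 mul.MUL  WAW r0
c5: i8 or.ALU  tail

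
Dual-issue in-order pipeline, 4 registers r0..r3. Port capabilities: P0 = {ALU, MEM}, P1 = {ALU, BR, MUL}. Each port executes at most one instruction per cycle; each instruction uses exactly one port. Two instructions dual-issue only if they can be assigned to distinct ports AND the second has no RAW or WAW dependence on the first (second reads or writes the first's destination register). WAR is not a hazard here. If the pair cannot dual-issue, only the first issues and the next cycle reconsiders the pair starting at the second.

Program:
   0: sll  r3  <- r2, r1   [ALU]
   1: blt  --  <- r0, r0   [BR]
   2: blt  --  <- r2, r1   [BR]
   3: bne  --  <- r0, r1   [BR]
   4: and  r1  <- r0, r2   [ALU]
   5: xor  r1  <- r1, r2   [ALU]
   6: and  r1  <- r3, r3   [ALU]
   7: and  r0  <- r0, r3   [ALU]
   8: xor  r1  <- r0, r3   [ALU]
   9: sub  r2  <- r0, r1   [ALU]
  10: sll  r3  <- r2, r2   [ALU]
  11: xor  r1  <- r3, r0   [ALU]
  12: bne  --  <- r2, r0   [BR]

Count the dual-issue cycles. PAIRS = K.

  cy0 -> i0+i1 (sll.ALU blt.BR) 2-wide
  cy1 -> i2 (blt.BR) no-port BR/BR
  cy2 -> i3+i4 (bne.BR and.ALU) 2-wide
  cy3 -> i5 (xor.ALU) WAW r1
  cy4 -> i6+i7 (and.ALU and.ALU) 2-wide
  cy5 -> i8 (xor.ALU) RAW r1
  cy6 -> i9 (sub.ALU) RAW r2
  cy7 -> i10 (sll.ALU) RAW r3
  cy8 -> i11+i12 (xor.ALU bne.BR) 2-wide

PAIRS = 4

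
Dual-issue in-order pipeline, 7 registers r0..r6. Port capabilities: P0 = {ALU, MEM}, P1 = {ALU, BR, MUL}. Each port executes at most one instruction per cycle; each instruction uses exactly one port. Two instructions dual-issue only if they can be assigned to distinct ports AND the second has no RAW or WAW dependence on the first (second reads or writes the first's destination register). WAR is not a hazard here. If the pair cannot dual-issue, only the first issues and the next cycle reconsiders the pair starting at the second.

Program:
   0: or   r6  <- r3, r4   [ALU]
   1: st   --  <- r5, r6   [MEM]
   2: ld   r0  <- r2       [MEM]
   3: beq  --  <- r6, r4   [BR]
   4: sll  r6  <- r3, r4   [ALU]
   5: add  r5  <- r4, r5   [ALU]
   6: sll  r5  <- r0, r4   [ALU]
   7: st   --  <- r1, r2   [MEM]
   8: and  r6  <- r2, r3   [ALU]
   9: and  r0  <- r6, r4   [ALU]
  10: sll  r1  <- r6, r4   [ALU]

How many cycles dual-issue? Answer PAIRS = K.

PAIRS = 4

t=0 i0:or ; RAW r6
t=1 i1:st ; no-port MEM/MEM
t=2 i2&i3:ld;beq ; pair
t=3 i4&i5:sll;add ; pair
t=4 i6&i7:sll;st ; pair
t=5 i8:and ; RAW r6
t=6 i9&i10:and;sll ; pair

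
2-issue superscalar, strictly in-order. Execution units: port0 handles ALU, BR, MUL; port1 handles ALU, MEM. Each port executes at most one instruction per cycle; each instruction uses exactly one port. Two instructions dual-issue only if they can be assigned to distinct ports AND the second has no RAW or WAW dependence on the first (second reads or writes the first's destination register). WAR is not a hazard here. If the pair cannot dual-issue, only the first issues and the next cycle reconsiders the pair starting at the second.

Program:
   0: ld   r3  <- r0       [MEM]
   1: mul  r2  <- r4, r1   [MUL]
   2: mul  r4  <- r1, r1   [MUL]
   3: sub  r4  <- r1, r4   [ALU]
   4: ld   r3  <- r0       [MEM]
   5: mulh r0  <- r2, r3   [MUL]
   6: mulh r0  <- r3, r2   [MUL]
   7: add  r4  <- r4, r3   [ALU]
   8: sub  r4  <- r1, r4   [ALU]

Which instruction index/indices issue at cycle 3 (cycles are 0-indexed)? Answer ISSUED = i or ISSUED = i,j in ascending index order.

ISSUED = 5

c0: i0,i1 ld mul  dual
c1: i2 mul  RAW+WAW r4
c2: i3,i4 sub ld  dual
c3: i5 mulh  no-port MUL/MUL
c4: i6,i7 mulh add  dual
c5: i8 sub  tail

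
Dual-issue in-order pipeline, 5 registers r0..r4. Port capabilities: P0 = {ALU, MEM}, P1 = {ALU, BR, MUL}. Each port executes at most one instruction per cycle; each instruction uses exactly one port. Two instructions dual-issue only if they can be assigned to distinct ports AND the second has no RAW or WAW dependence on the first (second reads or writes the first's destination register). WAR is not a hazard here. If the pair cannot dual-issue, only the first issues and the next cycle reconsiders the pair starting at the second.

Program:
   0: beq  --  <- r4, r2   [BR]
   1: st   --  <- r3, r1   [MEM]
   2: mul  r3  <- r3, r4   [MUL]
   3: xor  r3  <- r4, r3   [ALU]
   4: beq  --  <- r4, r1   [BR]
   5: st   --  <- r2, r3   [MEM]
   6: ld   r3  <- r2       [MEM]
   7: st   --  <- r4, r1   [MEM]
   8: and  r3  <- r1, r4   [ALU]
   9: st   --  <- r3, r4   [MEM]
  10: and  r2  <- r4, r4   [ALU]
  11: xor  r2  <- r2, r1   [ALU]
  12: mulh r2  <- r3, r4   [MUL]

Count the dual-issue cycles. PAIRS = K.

[0] i0,i1  beq;st  -- 2-wide
[1] i2  mul  -- RAW+WAW r3
[2] i3,i4  xor;beq  -- 2-wide
[3] i5  st  -- no-port MEM/MEM
[4] i6  ld  -- no-port MEM/MEM
[5] i7,i8  st;and  -- 2-wide
[6] i9,i10  st;and  -- 2-wide
[7] i11  xor  -- WAW r2
[8] i12  mulh  -- tail

PAIRS = 4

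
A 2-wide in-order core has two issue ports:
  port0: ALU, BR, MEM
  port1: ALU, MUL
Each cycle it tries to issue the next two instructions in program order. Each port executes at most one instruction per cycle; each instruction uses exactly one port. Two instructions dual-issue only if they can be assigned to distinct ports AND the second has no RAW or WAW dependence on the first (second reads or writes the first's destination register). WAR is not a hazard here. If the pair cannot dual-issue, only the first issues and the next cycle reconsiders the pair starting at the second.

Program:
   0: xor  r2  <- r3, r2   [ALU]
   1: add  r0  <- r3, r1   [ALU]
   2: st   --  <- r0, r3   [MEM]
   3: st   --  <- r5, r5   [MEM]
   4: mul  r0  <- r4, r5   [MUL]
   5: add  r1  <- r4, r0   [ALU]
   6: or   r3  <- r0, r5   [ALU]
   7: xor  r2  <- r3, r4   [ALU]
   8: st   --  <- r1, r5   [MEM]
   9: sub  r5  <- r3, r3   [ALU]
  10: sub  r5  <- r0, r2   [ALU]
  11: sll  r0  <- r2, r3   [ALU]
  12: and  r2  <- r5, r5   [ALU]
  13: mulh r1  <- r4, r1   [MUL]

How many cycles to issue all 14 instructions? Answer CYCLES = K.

CYCLES = 8

[0] i0+i1  xor;add  -- pair
[1] i2  st  -- no-port MEM/MEM
[2] i3+i4  st;mul  -- pair
[3] i5+i6  add;or  -- pair
[4] i7+i8  xor;st  -- pair
[5] i9  sub  -- WAW r5
[6] i10+i11  sub;sll  -- pair
[7] i12+i13  and;mulh  -- pair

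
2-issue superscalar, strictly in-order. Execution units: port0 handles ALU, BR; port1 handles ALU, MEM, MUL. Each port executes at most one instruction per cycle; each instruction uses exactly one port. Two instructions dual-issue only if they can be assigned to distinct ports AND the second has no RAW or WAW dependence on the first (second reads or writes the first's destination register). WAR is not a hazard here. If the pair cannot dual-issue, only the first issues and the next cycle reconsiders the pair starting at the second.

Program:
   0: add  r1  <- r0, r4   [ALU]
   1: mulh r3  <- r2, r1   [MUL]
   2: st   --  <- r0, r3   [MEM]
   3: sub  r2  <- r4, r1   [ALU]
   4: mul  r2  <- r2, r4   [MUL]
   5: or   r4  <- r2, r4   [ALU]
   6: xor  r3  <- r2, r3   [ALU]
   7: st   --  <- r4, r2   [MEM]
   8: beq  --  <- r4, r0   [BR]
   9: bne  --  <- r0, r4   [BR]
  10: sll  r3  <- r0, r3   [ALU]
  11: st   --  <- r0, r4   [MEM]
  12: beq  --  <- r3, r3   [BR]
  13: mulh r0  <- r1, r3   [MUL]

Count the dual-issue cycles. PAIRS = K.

#0 head=0: add i0 RAW r1
#1 head=1: mulh i1 no-port MUL/MEM
#2 head=2: st+sub i2,i3 pair
#3 head=4: mul i4 RAW r2
#4 head=5: or+xor i5,i6 pair
#5 head=7: st+beq i7,i8 pair
#6 head=9: bne+sll i9,i10 pair
#7 head=11: st+beq i11,i12 pair
#8 head=13: mulh i13 tail

PAIRS = 5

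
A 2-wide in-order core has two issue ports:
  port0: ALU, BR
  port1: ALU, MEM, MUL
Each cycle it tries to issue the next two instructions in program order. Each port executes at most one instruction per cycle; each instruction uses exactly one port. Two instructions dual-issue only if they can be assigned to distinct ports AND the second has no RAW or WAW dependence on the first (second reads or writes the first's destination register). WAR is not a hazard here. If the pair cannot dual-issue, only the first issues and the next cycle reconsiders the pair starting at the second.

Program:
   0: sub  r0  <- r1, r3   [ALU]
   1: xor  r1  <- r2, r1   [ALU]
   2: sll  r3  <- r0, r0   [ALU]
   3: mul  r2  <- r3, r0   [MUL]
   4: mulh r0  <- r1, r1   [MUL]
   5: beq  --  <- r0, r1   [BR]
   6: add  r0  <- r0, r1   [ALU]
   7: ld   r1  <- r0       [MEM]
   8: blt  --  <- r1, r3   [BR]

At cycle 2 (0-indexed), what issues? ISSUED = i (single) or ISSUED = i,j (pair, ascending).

ISSUED = 3

[0] i0,i1  sub.ALU/xor.ALU  -- pair
[1] i2  sll.ALU  -- RAW r3
[2] i3  mul.MUL  -- no-port MUL/MUL
[3] i4  mulh.MUL  -- RAW r0
[4] i5,i6  beq.BR/add.ALU  -- pair
[5] i7  ld.MEM  -- RAW r1
[6] i8  blt.BR  -- tail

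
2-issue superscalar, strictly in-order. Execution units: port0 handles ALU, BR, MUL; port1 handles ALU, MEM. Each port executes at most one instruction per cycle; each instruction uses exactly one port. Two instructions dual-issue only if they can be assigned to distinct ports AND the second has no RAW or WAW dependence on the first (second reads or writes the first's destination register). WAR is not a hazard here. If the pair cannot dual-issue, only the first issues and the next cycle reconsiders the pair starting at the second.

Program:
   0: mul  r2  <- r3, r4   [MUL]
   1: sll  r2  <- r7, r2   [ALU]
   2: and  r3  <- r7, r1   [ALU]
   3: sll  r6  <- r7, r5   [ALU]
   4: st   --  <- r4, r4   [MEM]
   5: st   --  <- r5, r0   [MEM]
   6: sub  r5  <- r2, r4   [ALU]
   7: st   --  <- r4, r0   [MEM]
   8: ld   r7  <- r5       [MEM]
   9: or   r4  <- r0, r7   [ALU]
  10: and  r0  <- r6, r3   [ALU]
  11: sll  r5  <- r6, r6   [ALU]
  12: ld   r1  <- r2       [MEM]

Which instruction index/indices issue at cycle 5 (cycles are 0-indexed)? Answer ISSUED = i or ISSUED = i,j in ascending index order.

[0] i0  mul  -- RAW+WAW r2
[1] i1,i2  sll+and  -- pair
[2] i3,i4  sll+st  -- pair
[3] i5,i6  st+sub  -- pair
[4] i7  st  -- no-port MEM/MEM
[5] i8  ld  -- RAW r7
[6] i9,i10  or+and  -- pair
[7] i11,i12  sll+ld  -- pair

ISSUED = 8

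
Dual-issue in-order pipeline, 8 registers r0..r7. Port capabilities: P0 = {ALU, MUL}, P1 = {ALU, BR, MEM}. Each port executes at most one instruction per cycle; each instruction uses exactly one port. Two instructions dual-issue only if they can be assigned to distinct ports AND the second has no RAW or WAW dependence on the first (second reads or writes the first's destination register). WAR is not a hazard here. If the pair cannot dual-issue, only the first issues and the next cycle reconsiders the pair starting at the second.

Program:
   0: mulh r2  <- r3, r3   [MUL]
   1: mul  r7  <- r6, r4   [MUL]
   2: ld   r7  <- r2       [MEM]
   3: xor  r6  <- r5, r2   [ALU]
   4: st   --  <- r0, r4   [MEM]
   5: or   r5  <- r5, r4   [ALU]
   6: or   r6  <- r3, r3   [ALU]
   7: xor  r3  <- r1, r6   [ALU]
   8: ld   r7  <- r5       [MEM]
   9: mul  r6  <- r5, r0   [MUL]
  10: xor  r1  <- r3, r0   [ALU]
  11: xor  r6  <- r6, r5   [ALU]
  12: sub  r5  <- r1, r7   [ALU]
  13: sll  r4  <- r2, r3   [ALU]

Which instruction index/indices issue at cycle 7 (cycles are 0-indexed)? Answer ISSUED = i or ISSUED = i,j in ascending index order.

ISSUED = 11,12

[0] i0  mulh.MUL  -- no-port MUL/MUL
[1] i1  mul.MUL  -- WAW r7
[2] i2/i3  ld.MEM xor.ALU  -- 2-wide
[3] i4/i5  st.MEM or.ALU  -- 2-wide
[4] i6  or.ALU  -- RAW r6
[5] i7/i8  xor.ALU ld.MEM  -- 2-wide
[6] i9/i10  mul.MUL xor.ALU  -- 2-wide
[7] i11/i12  xor.ALU sub.ALU  -- 2-wide
[8] i13  sll.ALU  -- tail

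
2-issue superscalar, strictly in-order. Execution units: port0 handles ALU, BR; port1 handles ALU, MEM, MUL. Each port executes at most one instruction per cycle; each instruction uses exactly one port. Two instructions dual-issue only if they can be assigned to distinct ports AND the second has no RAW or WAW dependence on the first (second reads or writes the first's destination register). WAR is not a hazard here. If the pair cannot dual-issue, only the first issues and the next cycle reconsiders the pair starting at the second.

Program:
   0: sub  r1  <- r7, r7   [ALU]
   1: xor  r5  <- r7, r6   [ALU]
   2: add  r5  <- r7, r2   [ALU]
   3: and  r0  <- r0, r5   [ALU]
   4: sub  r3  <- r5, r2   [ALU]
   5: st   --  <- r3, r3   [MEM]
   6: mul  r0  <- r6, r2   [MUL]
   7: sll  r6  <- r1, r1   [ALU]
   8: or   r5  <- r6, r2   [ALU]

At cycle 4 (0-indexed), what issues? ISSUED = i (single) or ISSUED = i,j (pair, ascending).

ISSUED = 6,7

#0 head=0: sub;xor i0&i1 pair
#1 head=2: add i2 RAW r5
#2 head=3: and;sub i3&i4 pair
#3 head=5: st i5 no-port MEM/MUL
#4 head=6: mul;sll i6&i7 pair
#5 head=8: or i8 tail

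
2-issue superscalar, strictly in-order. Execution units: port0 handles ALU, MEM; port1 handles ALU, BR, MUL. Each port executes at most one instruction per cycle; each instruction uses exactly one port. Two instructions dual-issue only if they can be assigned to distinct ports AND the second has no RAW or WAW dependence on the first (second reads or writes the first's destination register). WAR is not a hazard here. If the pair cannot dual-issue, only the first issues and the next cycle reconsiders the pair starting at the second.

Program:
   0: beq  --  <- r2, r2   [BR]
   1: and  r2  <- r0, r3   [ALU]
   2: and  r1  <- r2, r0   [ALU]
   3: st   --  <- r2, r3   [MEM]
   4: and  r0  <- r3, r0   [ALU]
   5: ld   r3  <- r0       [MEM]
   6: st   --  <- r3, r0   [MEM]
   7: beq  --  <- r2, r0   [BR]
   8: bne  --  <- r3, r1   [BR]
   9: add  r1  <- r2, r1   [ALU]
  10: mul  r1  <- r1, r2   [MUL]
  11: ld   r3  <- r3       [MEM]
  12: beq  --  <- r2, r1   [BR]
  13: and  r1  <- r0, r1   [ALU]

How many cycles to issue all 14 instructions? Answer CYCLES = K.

CYCLES = 8

c0: i0,i1 beq.BR+and.ALU  pair
c1: i2,i3 and.ALU+st.MEM  pair
c2: i4 and.ALU  RAW r0
c3: i5 ld.MEM  no-port MEM/MEM
c4: i6,i7 st.MEM+beq.BR  pair
c5: i8,i9 bne.BR+add.ALU  pair
c6: i10,i11 mul.MUL+ld.MEM  pair
c7: i12,i13 beq.BR+and.ALU  pair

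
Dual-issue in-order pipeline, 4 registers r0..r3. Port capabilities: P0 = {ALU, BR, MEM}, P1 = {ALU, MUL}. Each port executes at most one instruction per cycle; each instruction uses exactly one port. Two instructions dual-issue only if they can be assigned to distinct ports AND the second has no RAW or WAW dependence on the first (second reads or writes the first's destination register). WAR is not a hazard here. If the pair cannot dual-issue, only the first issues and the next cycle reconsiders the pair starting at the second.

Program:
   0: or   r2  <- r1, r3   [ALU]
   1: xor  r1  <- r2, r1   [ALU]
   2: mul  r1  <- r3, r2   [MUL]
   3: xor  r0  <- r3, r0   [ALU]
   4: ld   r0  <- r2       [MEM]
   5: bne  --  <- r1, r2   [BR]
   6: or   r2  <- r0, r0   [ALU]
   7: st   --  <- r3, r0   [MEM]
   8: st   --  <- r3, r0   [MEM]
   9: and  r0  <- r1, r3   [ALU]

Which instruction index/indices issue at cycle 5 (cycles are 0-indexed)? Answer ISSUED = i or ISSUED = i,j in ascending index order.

  cy0 -> i0 (or) RAW r2
  cy1 -> i1 (xor) WAW r1
  cy2 -> i2+i3 (mul xor) 2-wide
  cy3 -> i4 (ld) no-port MEM/BR
  cy4 -> i5+i6 (bne or) 2-wide
  cy5 -> i7 (st) no-port MEM/MEM
  cy6 -> i8+i9 (st and) 2-wide

ISSUED = 7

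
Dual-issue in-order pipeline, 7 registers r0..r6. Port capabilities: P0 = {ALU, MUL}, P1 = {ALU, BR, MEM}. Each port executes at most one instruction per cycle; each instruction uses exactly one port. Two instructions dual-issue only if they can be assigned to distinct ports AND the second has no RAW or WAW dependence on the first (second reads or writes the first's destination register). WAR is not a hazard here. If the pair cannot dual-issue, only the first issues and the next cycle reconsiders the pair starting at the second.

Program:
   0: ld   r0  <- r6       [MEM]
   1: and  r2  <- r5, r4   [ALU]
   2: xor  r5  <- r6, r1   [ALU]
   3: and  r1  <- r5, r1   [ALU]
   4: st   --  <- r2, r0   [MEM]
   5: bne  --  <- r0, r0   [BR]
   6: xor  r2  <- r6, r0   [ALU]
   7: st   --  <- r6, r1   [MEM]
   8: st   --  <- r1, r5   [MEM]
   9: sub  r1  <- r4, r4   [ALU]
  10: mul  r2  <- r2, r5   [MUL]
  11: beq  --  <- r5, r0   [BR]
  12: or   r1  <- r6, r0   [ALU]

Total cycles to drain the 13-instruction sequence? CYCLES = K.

CYCLES = 8

  cy0 -> i0,i1 (ld.MEM/and.ALU) pair
  cy1 -> i2 (xor.ALU) RAW r5
  cy2 -> i3,i4 (and.ALU/st.MEM) pair
  cy3 -> i5,i6 (bne.BR/xor.ALU) pair
  cy4 -> i7 (st.MEM) no-port MEM/MEM
  cy5 -> i8,i9 (st.MEM/sub.ALU) pair
  cy6 -> i10,i11 (mul.MUL/beq.BR) pair
  cy7 -> i12 (or.ALU) tail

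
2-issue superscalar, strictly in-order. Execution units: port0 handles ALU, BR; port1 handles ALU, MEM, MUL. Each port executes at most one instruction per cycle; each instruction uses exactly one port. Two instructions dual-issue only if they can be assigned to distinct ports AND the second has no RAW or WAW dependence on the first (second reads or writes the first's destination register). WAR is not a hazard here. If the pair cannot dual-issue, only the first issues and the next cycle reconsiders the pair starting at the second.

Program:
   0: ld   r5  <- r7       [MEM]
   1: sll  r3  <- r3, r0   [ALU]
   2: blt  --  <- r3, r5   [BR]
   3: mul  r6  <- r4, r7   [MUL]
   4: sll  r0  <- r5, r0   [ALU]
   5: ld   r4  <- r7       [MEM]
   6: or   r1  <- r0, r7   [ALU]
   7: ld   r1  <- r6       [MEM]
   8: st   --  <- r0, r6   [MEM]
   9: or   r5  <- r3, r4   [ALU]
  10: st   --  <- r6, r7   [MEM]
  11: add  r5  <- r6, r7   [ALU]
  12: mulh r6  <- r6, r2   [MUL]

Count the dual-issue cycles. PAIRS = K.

PAIRS = 5

0. ld/sll @i0&i1  | dual
1. blt/mul @i2&i3  | dual
2. sll/ld @i4&i5  | dual
3. or @i6  | WAW r1
4. ld @i7  | no-port MEM/MEM
5. st/or @i8&i9  | dual
6. st/add @i10&i11  | dual
7. mulh @i12  | tail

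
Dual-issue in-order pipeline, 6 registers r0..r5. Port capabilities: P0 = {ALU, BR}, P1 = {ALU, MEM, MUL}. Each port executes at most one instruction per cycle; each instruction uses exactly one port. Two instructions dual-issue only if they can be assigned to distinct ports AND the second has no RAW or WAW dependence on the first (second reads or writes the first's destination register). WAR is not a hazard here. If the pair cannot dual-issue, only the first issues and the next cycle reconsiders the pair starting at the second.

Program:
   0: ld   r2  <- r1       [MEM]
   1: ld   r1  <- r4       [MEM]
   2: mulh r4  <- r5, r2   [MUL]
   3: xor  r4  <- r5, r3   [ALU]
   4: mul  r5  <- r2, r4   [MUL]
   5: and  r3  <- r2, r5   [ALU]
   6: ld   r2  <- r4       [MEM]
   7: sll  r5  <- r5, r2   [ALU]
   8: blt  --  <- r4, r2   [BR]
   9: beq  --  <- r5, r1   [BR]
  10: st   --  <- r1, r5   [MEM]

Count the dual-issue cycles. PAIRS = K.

PAIRS = 3

t=0 i0:ld.MEM ; no-port MEM/MEM
t=1 i1:ld.MEM ; no-port MEM/MUL
t=2 i2:mulh.MUL ; WAW r4
t=3 i3:xor.ALU ; RAW r4
t=4 i4:mul.MUL ; RAW r5
t=5 i5+i6:and.ALU;ld.MEM ; 2-wide
t=6 i7+i8:sll.ALU;blt.BR ; 2-wide
t=7 i9+i10:beq.BR;st.MEM ; 2-wide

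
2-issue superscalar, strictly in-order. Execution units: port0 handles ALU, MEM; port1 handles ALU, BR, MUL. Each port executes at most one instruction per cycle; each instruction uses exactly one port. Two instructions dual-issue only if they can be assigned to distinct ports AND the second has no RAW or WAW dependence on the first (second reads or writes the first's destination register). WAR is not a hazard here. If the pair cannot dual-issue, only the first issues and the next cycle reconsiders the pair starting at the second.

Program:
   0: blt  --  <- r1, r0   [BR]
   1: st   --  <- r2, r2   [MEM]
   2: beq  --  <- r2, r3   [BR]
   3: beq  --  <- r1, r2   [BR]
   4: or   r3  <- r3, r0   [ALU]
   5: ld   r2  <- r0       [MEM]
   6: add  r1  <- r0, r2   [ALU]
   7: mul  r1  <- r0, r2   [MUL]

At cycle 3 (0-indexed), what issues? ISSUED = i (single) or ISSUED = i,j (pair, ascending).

ISSUED = 5

  cy0 -> i0/i1 (blt/st) 2-wide
  cy1 -> i2 (beq) no-port BR/BR
  cy2 -> i3/i4 (beq/or) 2-wide
  cy3 -> i5 (ld) RAW r2
  cy4 -> i6 (add) WAW r1
  cy5 -> i7 (mul) tail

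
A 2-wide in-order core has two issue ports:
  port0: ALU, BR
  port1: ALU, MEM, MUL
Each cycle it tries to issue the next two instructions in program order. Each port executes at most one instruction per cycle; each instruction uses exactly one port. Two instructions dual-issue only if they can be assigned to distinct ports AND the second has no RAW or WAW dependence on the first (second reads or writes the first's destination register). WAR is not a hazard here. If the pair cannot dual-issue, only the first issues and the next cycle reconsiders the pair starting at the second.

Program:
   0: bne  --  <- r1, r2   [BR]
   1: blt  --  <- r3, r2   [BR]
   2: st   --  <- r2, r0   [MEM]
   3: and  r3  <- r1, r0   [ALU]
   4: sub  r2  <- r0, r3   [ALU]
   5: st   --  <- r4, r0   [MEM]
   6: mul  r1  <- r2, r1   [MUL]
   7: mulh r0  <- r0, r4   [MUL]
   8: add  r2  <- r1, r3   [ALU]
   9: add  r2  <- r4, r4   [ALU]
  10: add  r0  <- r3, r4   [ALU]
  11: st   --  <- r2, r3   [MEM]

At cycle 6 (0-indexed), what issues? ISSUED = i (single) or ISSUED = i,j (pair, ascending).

ISSUED = 9,10

0. bne @i0  | no-port BR/BR
1. blt st @i1/i2  | 2-wide
2. and @i3  | RAW r3
3. sub st @i4/i5  | 2-wide
4. mul @i6  | no-port MUL/MUL
5. mulh add @i7/i8  | 2-wide
6. add add @i9/i10  | 2-wide
7. st @i11  | tail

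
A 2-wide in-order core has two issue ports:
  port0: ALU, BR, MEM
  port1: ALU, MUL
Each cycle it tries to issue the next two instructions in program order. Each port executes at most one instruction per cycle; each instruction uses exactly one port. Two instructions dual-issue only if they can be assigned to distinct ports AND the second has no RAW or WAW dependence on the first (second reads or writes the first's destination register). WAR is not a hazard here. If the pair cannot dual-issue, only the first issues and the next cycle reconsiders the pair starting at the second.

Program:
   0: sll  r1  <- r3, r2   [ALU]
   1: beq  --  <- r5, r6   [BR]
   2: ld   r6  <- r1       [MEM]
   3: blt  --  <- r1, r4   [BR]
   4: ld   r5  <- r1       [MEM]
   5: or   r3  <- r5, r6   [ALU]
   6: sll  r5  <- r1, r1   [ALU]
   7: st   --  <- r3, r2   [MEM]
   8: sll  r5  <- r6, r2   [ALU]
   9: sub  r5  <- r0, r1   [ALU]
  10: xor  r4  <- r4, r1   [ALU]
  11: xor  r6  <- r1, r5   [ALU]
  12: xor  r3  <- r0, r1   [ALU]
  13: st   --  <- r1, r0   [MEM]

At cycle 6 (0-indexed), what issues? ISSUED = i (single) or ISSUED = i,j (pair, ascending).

  cy0 -> i0/i1 (sll+beq) 2-wide
  cy1 -> i2 (ld) no-port MEM/BR
  cy2 -> i3 (blt) no-port BR/MEM
  cy3 -> i4 (ld) RAW r5
  cy4 -> i5/i6 (or+sll) 2-wide
  cy5 -> i7/i8 (st+sll) 2-wide
  cy6 -> i9/i10 (sub+xor) 2-wide
  cy7 -> i11/i12 (xor+xor) 2-wide
  cy8 -> i13 (st) tail

ISSUED = 9,10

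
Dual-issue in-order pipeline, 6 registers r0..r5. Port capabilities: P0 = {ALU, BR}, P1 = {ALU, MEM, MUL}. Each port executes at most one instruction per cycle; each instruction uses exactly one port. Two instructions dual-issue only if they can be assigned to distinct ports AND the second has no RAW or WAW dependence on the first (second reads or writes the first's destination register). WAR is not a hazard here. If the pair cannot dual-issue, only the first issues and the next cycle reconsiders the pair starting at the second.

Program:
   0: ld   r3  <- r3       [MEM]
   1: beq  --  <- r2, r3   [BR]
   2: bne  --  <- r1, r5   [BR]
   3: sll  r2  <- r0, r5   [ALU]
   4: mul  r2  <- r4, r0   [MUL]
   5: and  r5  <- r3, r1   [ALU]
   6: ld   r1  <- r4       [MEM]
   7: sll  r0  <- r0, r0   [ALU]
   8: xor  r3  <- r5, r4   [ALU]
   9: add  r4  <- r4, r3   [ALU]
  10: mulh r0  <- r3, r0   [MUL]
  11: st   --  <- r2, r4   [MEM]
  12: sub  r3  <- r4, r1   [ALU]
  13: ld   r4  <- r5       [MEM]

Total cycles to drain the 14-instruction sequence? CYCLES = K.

[0] i0  ld  -- RAW r3
[1] i1  beq  -- no-port BR/BR
[2] i2+i3  bne sll  -- pair
[3] i4+i5  mul and  -- pair
[4] i6+i7  ld sll  -- pair
[5] i8  xor  -- RAW r3
[6] i9+i10  add mulh  -- pair
[7] i11+i12  st sub  -- pair
[8] i13  ld  -- tail

CYCLES = 9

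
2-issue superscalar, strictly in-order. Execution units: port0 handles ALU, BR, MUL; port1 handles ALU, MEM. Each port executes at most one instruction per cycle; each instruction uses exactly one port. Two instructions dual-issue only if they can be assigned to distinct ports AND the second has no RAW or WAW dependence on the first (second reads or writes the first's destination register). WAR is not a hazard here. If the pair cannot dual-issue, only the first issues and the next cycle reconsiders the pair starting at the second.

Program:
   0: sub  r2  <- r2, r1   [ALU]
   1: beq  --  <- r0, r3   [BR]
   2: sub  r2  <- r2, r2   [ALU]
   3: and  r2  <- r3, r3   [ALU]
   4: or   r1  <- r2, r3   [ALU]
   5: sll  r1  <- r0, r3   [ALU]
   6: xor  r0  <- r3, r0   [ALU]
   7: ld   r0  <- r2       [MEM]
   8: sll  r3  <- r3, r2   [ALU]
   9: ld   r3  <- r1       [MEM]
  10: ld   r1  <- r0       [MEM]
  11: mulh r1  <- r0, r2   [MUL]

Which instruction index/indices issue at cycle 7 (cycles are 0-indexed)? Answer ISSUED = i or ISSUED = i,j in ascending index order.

[0] i0,i1  sub.ALU beq.BR  -- dual
[1] i2  sub.ALU  -- WAW r2
[2] i3  and.ALU  -- RAW r2
[3] i4  or.ALU  -- WAW r1
[4] i5,i6  sll.ALU xor.ALU  -- dual
[5] i7,i8  ld.MEM sll.ALU  -- dual
[6] i9  ld.MEM  -- no-port MEM/MEM
[7] i10  ld.MEM  -- WAW r1
[8] i11  mulh.MUL  -- tail

ISSUED = 10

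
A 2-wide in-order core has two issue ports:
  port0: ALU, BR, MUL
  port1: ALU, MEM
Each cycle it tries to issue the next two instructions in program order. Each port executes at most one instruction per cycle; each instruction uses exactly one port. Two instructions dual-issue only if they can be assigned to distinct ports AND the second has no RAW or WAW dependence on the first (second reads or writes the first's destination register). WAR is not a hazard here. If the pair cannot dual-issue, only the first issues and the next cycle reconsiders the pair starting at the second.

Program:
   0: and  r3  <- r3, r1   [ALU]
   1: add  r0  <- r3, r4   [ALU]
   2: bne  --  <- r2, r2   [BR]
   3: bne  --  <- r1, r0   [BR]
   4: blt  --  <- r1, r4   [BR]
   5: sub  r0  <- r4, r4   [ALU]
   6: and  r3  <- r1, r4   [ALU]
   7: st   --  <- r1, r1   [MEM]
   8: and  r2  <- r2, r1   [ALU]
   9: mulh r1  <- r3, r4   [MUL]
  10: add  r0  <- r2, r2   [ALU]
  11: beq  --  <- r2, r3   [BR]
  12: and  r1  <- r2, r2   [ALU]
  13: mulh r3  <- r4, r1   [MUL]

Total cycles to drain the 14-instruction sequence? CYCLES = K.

  cy0 -> i0 (and) RAW r3
  cy1 -> i1+i2 (add+bne) dual
  cy2 -> i3 (bne) no-port BR/BR
  cy3 -> i4+i5 (blt+sub) dual
  cy4 -> i6+i7 (and+st) dual
  cy5 -> i8+i9 (and+mulh) dual
  cy6 -> i10+i11 (add+beq) dual
  cy7 -> i12 (and) RAW r1
  cy8 -> i13 (mulh) tail

CYCLES = 9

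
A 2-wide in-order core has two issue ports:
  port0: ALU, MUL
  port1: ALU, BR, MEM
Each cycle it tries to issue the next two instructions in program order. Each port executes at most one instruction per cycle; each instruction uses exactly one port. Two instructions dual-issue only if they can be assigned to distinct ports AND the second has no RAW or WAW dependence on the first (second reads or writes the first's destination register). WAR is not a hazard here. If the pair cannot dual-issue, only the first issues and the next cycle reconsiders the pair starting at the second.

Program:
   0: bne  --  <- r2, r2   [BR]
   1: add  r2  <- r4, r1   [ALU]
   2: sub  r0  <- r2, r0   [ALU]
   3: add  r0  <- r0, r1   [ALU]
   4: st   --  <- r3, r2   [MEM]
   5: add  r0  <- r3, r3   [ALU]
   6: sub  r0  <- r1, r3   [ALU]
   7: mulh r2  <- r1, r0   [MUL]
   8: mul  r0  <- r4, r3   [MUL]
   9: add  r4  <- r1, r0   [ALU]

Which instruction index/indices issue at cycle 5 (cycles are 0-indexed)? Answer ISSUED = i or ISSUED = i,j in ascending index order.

ISSUED = 7

  cy0 -> i0/i1 (bne/add) pair
  cy1 -> i2 (sub) RAW+WAW r0
  cy2 -> i3/i4 (add/st) pair
  cy3 -> i5 (add) WAW r0
  cy4 -> i6 (sub) RAW r0
  cy5 -> i7 (mulh) no-port MUL/MUL
  cy6 -> i8 (mul) RAW r0
  cy7 -> i9 (add) tail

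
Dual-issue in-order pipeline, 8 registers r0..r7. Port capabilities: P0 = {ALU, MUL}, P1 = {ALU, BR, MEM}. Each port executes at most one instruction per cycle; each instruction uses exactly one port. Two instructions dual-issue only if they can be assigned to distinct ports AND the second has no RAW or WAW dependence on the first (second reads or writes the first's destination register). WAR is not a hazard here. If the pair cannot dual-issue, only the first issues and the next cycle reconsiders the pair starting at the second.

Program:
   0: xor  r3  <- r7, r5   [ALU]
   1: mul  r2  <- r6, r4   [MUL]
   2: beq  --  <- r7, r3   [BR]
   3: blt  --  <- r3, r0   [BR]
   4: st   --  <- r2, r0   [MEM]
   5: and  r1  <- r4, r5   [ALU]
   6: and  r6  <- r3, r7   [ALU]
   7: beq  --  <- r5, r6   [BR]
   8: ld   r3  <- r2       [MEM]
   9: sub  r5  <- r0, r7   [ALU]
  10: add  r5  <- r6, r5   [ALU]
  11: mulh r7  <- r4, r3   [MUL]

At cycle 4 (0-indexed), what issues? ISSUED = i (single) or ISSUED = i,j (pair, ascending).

ISSUED = 6

0. xor mul @i0+i1  | dual
1. beq @i2  | no-port BR/BR
2. blt @i3  | no-port BR/MEM
3. st and @i4+i5  | dual
4. and @i6  | RAW r6
5. beq @i7  | no-port BR/MEM
6. ld sub @i8+i9  | dual
7. add mulh @i10+i11  | dual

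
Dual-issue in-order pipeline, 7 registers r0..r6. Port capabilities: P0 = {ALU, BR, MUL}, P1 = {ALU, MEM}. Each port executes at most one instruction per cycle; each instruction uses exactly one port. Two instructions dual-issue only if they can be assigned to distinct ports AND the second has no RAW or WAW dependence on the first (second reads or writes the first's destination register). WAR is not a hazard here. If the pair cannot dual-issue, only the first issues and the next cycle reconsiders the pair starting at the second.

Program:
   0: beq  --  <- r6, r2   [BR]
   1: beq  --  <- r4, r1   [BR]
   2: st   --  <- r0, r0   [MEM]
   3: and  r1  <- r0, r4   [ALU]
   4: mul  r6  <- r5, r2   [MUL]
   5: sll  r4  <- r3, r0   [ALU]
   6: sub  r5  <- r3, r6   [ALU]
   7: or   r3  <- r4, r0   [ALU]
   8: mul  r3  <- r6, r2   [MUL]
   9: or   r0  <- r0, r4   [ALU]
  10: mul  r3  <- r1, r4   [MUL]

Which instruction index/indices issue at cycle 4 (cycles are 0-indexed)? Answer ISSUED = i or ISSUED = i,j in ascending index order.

ISSUED = 7

t=0 i0:beq ; no-port BR/BR
t=1 i1&i2:beq/st ; pair
t=2 i3&i4:and/mul ; pair
t=3 i5&i6:sll/sub ; pair
t=4 i7:or ; WAW r3
t=5 i8&i9:mul/or ; pair
t=6 i10:mul ; tail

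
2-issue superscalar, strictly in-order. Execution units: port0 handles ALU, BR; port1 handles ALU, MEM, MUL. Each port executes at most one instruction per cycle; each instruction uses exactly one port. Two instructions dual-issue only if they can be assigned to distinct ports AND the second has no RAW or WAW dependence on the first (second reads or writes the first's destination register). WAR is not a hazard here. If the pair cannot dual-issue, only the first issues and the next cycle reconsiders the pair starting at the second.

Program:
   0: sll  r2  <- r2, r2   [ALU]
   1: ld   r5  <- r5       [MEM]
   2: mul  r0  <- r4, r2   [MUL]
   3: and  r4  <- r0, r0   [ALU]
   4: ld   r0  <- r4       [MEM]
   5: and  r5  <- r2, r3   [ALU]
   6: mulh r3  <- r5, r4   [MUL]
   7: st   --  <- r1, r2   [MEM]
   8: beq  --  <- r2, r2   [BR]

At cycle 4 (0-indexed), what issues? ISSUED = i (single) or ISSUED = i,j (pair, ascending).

ISSUED = 6

t=0 i0,i1:sll.ALU+ld.MEM ; 2-wide
t=1 i2:mul.MUL ; RAW r0
t=2 i3:and.ALU ; RAW r4
t=3 i4,i5:ld.MEM+and.ALU ; 2-wide
t=4 i6:mulh.MUL ; no-port MUL/MEM
t=5 i7,i8:st.MEM+beq.BR ; 2-wide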